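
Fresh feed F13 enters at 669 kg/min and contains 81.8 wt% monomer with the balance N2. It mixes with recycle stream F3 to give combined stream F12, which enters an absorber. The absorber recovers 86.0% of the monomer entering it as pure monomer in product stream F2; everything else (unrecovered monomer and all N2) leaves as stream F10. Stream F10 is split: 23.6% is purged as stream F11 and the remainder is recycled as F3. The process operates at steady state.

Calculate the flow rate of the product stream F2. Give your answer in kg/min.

monomer in F12: m_A = 669×0.818 + (1−0.236)·(1−0.860)·m_A, so m_A = 547.24/0.8930 = 612.79 kg/min.
Product F2 = 0.860×612.79 = 527 kg/min.

527 kg/min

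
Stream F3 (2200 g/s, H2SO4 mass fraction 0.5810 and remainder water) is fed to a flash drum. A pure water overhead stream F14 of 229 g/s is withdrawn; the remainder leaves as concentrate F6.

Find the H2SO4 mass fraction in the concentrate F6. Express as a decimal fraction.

0.6485

H2SO4 is not removed: 2200×0.581 = 1278.2 g/s of H2SO4 enters F6.
Concentrate = 2200 − 229 = 1971 g/s.
Mass fraction = 1278.2/1971 = 0.6485.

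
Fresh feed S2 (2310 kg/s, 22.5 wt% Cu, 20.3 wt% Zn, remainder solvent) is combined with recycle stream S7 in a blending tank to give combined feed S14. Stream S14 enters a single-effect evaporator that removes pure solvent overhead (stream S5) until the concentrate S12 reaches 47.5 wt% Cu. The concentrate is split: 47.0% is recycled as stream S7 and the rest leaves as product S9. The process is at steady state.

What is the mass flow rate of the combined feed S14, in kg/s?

Overall Cu balance (none leaves overhead): Cu in fresh feed = Cu in product, i.e. 2310×0.225 = (1−0.470)·S12·0.475.
S12 = 519.75/(0.475×0.530) = 2064.5 kg/s.
Recycle S7 = 0.470×2064.5 = 970.34 kg/s.
Combined feed S14 = 2310 + 970.34 = 3280.3 kg/s.

3280 kg/s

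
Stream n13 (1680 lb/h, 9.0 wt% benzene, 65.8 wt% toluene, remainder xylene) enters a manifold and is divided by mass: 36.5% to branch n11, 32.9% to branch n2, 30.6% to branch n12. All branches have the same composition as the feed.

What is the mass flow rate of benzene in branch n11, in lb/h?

Branch n11 total = 0.365×1680 = 613.2 lb/h.
benzene in n11 = 0.090×613.2 = 55.188 lb/h.

55.19 lb/h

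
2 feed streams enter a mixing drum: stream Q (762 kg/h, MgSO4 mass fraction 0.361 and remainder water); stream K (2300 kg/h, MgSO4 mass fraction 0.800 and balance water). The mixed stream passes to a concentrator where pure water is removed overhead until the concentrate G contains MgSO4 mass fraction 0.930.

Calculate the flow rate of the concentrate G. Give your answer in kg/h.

MgSO4 entering = 762×0.361 + 2300×0.800 = 2115.1 kg/h.
All MgSO4 reports to G, so G = 2115.1/0.930 = 2274.3 kg/h.

2274 kg/h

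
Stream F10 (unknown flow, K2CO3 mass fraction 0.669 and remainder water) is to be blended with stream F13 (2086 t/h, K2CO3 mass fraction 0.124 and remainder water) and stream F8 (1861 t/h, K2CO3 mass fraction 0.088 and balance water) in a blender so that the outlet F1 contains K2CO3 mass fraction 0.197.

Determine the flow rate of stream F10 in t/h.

Let F10 be the unknown flow. Total out = 3947 + F10.
K2CO3 balance: 422.43 + 0.669·F10 = 0.197·(3947 + F10)
(0.669 − 0.197)·F10 = 0.197×3947 − 422.43 = 355.13
F10 = 355.13 / 0.472 = 752.39 t/h

752.4 t/h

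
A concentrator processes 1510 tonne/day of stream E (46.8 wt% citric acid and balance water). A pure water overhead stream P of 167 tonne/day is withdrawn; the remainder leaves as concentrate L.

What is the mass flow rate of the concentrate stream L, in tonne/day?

Concentrate = 1510 − 167 = 1343 tonne/day.

1343 tonne/day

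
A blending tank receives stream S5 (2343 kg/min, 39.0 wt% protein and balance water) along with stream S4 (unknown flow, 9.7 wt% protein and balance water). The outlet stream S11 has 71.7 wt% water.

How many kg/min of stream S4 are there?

1348 kg/min

Let S4 be the unknown flow. Total out = 2343 + S4.
water balance: 1429.2 + 0.903·S4 = 0.717·(2343 + S4)
(0.903 − 0.717)·S4 = 0.717×2343 − 1429.2 = 250.7
S4 = 250.7 / 0.186 = 1347.9 kg/min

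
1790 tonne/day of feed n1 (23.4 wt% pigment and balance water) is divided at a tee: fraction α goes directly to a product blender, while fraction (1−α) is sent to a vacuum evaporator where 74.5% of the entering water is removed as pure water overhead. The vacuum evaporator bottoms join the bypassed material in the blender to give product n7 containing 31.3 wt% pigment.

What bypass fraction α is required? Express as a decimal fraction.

All 1790×0.234 = 418.86 tonne/day of pigment reaches n7, so n7 = 418.86/0.313 = 1338.2 tonne/day and vapour = 451.79 tonne/day.
The evaporator receives (1−α)·1790 of feed at 0.766 water and removes 0.745 of that water:
0.745×0.766×(1−α)×1790 = 451.79
(1−α) = 451.79/1021.5 = 0.4423;  α = 0.5577.

0.558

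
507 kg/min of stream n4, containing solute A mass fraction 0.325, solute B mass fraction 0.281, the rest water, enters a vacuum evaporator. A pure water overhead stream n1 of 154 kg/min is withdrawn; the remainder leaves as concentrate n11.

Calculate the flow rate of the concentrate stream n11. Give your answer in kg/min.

353 kg/min

Concentrate = 507 − 154 = 353 kg/min.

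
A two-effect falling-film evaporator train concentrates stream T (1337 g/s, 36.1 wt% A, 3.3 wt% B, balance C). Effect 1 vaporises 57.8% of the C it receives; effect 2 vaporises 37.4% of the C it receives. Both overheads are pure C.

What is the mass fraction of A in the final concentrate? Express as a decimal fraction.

C in feed = 1337×0.606 = 810.22 g/s.
After stage 1: C left = (1−0.578)×810.22 = 341.91; stream total = 868.69 g/s.
After stage 2: C left = (1−0.374)×341.91 = 214.04; final concentrate = 740.82 g/s.
A fraction = 482.66/740.82 = 0.6515.

0.6515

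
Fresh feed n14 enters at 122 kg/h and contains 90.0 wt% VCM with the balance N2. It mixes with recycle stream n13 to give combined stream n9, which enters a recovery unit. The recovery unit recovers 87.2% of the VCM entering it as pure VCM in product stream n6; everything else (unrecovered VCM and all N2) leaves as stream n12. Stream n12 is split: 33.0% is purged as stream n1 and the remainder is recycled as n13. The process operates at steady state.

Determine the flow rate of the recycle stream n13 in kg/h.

N2 enters only via n14 and leaves only via the purge: 122×0.100 = 0.330×(N2 in n12), and the recovery unit passes all N2, so N2 in n9 = N2 in n12 = 36.97 kg/h.
VCM in n9: m_A = 122×0.900 + (1−0.330)·(1−0.872)·m_A, so m_A = 109.8/0.9142 = 120.1 kg/h.
n12 = (1−0.872)×120.1 + 36.97 = 52.342 kg/h.
Recycle n13 = (1−0.330)×52.342 = 35.069 kg/h.

35.07 kg/h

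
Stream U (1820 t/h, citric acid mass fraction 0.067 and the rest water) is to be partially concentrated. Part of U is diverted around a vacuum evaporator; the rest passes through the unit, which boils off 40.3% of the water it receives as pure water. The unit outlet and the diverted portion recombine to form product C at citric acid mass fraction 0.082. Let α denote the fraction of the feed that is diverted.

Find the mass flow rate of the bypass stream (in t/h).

All 1820×0.067 = 121.94 t/h of citric acid reaches C, so C = 121.94/0.082 = 1487.1 t/h and vapour = 332.93 t/h.
The evaporator receives (1−α)·1820 of feed at 0.933 water and removes 0.403 of that water:
0.403×0.933×(1−α)×1820 = 332.93
(1−α) = 332.93/684.32 = 0.4865;  α = 0.5135.
Bypass flow = 0.5135×1820 = 934.55 t/h.

934.6 t/h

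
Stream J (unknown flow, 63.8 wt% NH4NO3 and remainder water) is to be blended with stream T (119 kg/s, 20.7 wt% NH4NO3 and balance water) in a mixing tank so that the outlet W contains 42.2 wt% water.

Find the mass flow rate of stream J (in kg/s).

Let J be the unknown flow. Total out = 119 + J.
water balance: 94.367 + 0.362·J = 0.422·(119 + J)
(0.362 − 0.422)·J = 0.422×119 − 94.367 = -44.149
J = -44.149 / -0.060 = 735.82 kg/s

735.8 kg/s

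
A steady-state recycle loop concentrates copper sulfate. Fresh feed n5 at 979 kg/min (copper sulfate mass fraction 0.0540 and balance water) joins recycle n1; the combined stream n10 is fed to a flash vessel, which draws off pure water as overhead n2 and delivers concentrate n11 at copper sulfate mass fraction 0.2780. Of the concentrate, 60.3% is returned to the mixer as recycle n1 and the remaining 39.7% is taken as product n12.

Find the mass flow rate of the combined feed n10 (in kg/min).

Overall copper sulfate balance (none leaves overhead): copper sulfate in fresh feed = copper sulfate in product, i.e. 979×0.054 = (1−0.603)·n11·0.278.
n11 = 52.866/(0.278×0.397) = 479.01 kg/min.
Recycle n1 = 0.603×479.01 = 288.84 kg/min.
Combined feed n10 = 979 + 288.84 = 1267.8 kg/min.

1268 kg/min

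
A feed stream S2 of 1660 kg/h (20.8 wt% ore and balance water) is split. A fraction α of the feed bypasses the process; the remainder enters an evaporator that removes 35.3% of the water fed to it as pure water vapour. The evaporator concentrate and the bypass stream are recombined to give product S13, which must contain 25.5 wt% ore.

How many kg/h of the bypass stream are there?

All 1660×0.208 = 345.28 kg/h of ore reaches S13, so S13 = 345.28/0.255 = 1354 kg/h and vapour = 305.96 kg/h.
The evaporator receives (1−α)·1660 of feed at 0.792 water and removes 0.353 of that water:
0.353×0.792×(1−α)×1660 = 305.96
(1−α) = 305.96/464.1 = 0.6593;  α = 0.3407.
Bypass flow = 0.3407×1660 = 565.63 kg/h.

565.6 kg/h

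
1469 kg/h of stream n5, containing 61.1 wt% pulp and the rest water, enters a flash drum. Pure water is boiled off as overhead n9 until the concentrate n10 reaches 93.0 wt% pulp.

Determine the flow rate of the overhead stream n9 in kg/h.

pulp is conserved: 1469×0.611 = 897.56 kg/h all reports to the concentrate.
Concentrate = 897.56/(target fraction) = 965.12 kg/h.
Overhead = 1469 − 965.12 = 503.88 kg/h.

503.9 kg/h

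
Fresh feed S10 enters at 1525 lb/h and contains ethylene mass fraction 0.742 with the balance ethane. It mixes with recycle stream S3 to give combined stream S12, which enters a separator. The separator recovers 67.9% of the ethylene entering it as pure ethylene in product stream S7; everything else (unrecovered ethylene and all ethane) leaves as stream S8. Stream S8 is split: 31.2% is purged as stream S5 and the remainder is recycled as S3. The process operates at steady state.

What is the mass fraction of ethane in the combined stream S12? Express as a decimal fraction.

ethane enters only via S10 and leaves only via the purge: 1525×0.258 = 0.312×(ethane in S8), and the separator passes all ethane, so ethane in S12 = ethane in S8 = 1261.1 lb/h.
ethylene in S12: m_A = 1525×0.742 + (1−0.312)·(1−0.679)·m_A, so m_A = 1131.5/0.7792 = 1452.3 lb/h.
S12 = 1452.3 + 1261.1 = 2713.3 lb/h.
ethane fraction in S12 = 1261.1/2713.3 = 0.465.

0.465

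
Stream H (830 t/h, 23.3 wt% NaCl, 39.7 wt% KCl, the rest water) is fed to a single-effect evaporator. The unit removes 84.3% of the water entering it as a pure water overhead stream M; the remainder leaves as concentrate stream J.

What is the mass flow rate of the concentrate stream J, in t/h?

water entering = 830×0.370 = 307.1 t/h; overhead removed = 0.843×307.1 = 258.89 t/h.
Concentrate = 830 − 258.89 = 571.11 t/h.

571.1 t/h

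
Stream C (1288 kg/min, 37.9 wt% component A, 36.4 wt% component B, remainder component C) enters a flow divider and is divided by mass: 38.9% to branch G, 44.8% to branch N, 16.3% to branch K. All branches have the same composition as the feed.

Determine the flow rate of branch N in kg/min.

Branch N flow = 0.448×1288 = 577.02 kg/min.

577 kg/min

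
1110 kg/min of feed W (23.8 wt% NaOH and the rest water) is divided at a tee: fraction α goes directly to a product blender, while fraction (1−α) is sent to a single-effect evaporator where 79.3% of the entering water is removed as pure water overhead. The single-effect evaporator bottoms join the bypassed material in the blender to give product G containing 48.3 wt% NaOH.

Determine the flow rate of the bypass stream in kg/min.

All 1110×0.238 = 264.18 kg/min of NaOH reaches G, so G = 264.18/0.483 = 546.96 kg/min and vapour = 563.04 kg/min.
The evaporator receives (1−α)·1110 of feed at 0.762 water and removes 0.793 of that water:
0.793×0.762×(1−α)×1110 = 563.04
(1−α) = 563.04/670.74 = 0.8394;  α = 0.1606.
Bypass flow = 0.1606×1110 = 178.22 kg/min.

178.2 kg/min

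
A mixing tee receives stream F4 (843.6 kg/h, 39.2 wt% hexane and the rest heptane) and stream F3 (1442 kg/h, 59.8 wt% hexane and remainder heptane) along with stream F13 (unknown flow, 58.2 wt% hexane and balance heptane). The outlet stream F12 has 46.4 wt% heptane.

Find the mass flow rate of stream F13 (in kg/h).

697.3 kg/h

Let F13 be the unknown flow. Total out = 2285.6 + F13.
heptane balance: 1092.6 + 0.418·F13 = 0.464·(2285.6 + F13)
(0.418 − 0.464)·F13 = 0.464×2285.6 − 1092.6 = -32.074
F13 = -32.074 / -0.046 = 697.27 kg/h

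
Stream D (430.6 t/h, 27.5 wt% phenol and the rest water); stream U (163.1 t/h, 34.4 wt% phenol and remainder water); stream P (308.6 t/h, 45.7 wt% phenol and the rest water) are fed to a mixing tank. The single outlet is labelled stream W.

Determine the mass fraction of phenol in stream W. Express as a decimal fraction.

Total flow out = 430.6 + 163.1 + 308.6 = 902.3 t/h.
phenol in = 430.6×0.275 + 163.1×0.344 + 308.6×0.457 = 315.55 t/h.
phenol mass fraction in W = 315.55/902.3 = 0.350.

0.350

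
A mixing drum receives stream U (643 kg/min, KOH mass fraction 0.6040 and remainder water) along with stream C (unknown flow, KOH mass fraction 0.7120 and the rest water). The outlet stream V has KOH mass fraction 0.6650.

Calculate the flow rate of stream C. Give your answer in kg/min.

834.5 kg/min

Let C be the unknown flow. Total out = 643 + C.
KOH balance: 388.37 + 0.712·C = 0.665·(643 + C)
(0.712 − 0.665)·C = 0.665×643 − 388.37 = 39.223
C = 39.223 / 0.047 = 834.53 kg/min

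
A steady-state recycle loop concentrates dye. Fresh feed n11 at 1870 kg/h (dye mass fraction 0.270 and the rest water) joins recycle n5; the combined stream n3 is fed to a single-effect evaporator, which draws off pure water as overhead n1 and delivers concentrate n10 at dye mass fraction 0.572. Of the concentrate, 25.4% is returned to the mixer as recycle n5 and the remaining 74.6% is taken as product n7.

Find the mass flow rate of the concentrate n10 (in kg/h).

Overall dye balance (none leaves overhead): dye in fresh feed = dye in product, i.e. 1870×0.270 = (1−0.254)·n10·0.572.
n10 = 504.9/(0.572×0.746) = 1183.2 kg/h.

1183 kg/h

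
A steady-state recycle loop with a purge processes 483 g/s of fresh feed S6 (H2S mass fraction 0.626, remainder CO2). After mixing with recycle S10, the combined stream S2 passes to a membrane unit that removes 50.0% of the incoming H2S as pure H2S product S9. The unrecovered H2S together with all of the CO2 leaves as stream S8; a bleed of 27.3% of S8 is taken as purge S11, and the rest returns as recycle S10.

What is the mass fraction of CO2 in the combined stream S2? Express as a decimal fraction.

0.582

CO2 enters only via S6 and leaves only via the purge: 483×0.374 = 0.273×(CO2 in S8), and the membrane unit passes all CO2, so CO2 in S2 = CO2 in S8 = 661.69 g/s.
H2S in S2: m_A = 483×0.626 + (1−0.273)·(1−0.500)·m_A, so m_A = 302.36/0.6365 = 475.03 g/s.
S2 = 475.03 + 661.69 = 1136.7 g/s.
CO2 fraction in S2 = 661.69/1136.7 = 0.582.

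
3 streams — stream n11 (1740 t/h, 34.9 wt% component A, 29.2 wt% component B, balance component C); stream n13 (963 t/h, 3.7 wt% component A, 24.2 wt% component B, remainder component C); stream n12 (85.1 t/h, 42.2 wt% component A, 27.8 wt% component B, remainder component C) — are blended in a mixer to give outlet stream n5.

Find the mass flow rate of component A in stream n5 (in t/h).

component A out = component A in = 1740×0.349 + 963×0.037 + 85.1×0.422 = 678.8 t/h.

678.8 t/h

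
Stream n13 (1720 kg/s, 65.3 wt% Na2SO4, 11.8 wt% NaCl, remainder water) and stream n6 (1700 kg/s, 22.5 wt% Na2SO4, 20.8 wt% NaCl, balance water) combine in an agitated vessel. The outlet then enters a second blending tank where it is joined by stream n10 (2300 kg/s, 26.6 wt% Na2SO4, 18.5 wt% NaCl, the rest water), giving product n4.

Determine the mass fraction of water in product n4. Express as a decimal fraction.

0.4581

Overall, product flow = 5720 kg/s.
water in = 1720×0.229 + 1700×0.567 + 2300×0.549 = 2620.5 kg/s.
water fraction in n4 = 0.4581.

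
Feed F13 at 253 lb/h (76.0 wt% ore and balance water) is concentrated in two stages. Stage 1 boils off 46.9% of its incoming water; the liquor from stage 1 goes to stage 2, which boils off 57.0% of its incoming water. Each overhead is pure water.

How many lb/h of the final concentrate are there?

water in feed = 253×0.240 = 60.72 lb/h.
After stage 1: water left = (1−0.469)×60.72 = 32.242; stream total = 224.52 lb/h.
After stage 2: water left = (1−0.570)×32.242 = 13.864; final concentrate = 206.14 lb/h.

206.1 lb/h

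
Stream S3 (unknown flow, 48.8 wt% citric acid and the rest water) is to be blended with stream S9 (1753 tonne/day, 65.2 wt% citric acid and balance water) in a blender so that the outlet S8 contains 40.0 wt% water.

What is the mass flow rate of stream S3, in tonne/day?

813.9 tonne/day

Let S3 be the unknown flow. Total out = 1753 + S3.
water balance: 610.04 + 0.512·S3 = 0.400·(1753 + S3)
(0.512 − 0.400)·S3 = 0.400×1753 − 610.04 = 91.156
S3 = 91.156 / 0.112 = 813.89 tonne/day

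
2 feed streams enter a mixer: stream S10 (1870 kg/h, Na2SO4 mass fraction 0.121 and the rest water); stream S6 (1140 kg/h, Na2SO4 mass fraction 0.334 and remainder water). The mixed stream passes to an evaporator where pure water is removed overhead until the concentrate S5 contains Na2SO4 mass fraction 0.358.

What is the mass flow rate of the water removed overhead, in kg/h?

1314 kg/h

Na2SO4 entering = 1870×0.121 + 1140×0.334 = 607.03 kg/h.
All Na2SO4 reports to S5, so S5 = 607.03/0.358 = 1695.6 kg/h.
Total feed = 3010 kg/h; overhead = 3010 − 1695.6 = 1314.4 kg/h.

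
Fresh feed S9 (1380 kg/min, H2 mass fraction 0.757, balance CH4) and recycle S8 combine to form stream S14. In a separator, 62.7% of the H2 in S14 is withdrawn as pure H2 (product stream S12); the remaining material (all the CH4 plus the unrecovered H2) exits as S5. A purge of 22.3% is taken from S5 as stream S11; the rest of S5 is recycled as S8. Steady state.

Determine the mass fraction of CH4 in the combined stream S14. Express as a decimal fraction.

CH4 enters only via S9 and leaves only via the purge: 1380×0.243 = 0.223×(CH4 in S5), and the separator passes all CH4, so CH4 in S14 = CH4 in S5 = 1503.8 kg/min.
H2 in S14: m_A = 1380×0.757 + (1−0.223)·(1−0.627)·m_A, so m_A = 1044.7/0.7102 = 1471 kg/min.
S14 = 1471 + 1503.8 = 2974.7 kg/min.
CH4 fraction in S14 = 1503.8/2974.7 = 0.506.

0.506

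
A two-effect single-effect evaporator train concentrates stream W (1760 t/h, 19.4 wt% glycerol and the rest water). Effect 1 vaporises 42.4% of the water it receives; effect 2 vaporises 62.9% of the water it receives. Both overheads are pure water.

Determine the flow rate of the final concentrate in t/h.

644.6 t/h

water in feed = 1760×0.806 = 1418.6 t/h.
After stage 1: water left = (1−0.424)×1418.6 = 817.09; stream total = 1158.5 t/h.
After stage 2: water left = (1−0.629)×817.09 = 303.14; final concentrate = 644.58 t/h.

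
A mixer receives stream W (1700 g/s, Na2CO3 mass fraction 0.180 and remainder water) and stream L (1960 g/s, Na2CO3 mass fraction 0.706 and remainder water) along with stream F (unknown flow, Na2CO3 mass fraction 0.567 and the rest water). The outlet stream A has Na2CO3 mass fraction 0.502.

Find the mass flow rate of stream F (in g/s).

Let F be the unknown flow. Total out = 3660 + F.
Na2CO3 balance: 1689.8 + 0.567·F = 0.502·(3660 + F)
(0.567 − 0.502)·F = 0.502×3660 − 1689.8 = 147.56
F = 147.56 / 0.065 = 2270.2 g/s

2270 g/s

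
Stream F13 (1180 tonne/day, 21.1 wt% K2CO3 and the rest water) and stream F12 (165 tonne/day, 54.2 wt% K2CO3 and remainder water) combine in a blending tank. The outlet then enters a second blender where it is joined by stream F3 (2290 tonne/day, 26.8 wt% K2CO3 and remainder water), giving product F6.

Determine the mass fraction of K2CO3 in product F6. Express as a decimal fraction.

0.262

Overall, product flow = 3635 tonne/day.
K2CO3 in = 1180×0.211 + 165×0.542 + 2290×0.268 = 952.13 tonne/day.
K2CO3 fraction in F6 = 0.262.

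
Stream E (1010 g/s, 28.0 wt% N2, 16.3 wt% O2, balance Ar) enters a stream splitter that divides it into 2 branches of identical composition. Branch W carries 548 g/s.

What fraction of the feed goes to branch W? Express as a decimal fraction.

Fraction to W = 548/1010 = 0.5426.

0.543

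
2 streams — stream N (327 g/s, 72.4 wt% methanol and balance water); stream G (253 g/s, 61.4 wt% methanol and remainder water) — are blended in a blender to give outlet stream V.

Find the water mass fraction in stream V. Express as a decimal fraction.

0.3240

Total flow out = 327 + 253 = 580 g/s.
water in = 327×0.276 + 253×0.386 = 187.91 g/s.
water mass fraction in V = 187.91/580 = 0.3240.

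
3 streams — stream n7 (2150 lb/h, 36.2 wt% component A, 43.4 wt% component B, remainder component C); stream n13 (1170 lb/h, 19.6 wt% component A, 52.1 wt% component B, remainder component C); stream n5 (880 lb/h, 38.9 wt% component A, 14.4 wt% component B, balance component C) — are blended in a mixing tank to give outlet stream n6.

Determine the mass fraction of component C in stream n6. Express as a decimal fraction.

0.281

Total flow out = 2150 + 1170 + 880 = 4200 lb/h.
component C in = 2150×0.204 + 1170×0.283 + 880×0.467 = 1180.7 lb/h.
component C mass fraction in n6 = 1180.7/4200 = 0.281.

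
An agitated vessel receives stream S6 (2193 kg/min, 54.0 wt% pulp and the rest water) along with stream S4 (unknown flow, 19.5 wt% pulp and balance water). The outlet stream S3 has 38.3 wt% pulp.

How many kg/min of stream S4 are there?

1831 kg/min

Let S4 be the unknown flow. Total out = 2193 + S4.
pulp balance: 1184.2 + 0.195·S4 = 0.383·(2193 + S4)
(0.195 − 0.383)·S4 = 0.383×2193 − 1184.2 = -344.3
S4 = -344.3 / -0.188 = 1831.4 kg/min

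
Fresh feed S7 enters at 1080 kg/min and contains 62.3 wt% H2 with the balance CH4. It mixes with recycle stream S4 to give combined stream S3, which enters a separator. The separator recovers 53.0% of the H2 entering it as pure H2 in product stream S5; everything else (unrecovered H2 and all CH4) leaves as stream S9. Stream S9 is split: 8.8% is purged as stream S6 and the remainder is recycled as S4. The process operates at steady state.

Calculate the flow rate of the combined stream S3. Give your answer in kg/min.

CH4 enters only via S7 and leaves only via the purge: 1080×0.377 = 0.088×(CH4 in S9), and the separator passes all CH4, so CH4 in S3 = CH4 in S9 = 4626.8 kg/min.
H2 in S3: m_A = 1080×0.623 + (1−0.088)·(1−0.530)·m_A, so m_A = 672.84/0.5714 = 1177.6 kg/min.
S3 = 1177.6 + 4626.8 = 5804.4 kg/min.

5804 kg/min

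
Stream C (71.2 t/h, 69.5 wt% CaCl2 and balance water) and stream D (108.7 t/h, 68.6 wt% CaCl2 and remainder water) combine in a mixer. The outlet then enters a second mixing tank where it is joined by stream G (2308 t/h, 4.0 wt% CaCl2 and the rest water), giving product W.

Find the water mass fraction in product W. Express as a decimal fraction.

Overall, product flow = 2487.9 t/h.
water in = 71.2×0.305 + 108.7×0.314 + 2308×0.960 = 2271.5 t/h.
water fraction in W = 0.9130.

0.9130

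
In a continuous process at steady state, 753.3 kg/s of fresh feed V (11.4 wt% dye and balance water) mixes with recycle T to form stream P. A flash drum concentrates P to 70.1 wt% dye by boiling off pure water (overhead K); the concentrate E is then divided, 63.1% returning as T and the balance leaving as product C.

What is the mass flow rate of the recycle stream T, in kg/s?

209.5 kg/s

Overall dye balance (none leaves overhead): dye in fresh feed = dye in product, i.e. 753.3×0.114 = (1−0.631)·E·0.701.
E = 85.876/(0.701×0.369) = 331.99 kg/s.
Recycle T = 0.631×331.99 = 209.49 kg/s.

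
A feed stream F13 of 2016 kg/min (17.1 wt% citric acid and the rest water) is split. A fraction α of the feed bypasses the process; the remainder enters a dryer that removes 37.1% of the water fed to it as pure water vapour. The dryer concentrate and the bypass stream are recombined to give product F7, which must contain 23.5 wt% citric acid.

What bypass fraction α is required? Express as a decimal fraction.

All 2016×0.171 = 344.74 kg/min of citric acid reaches F7, so F7 = 344.74/0.235 = 1467 kg/min and vapour = 549.04 kg/min.
The evaporator receives (1−α)·2016 of feed at 0.829 water and removes 0.371 of that water:
0.371×0.829×(1−α)×2016 = 549.04
(1−α) = 549.04/620.04 = 0.8855;  α = 0.1145.

0.115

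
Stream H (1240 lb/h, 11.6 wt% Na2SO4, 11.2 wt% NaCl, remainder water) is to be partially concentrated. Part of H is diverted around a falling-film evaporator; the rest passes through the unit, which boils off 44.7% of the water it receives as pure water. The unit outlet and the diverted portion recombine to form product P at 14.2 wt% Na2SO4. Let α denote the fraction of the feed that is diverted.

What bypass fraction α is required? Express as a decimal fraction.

All 1240×0.116 = 143.84 lb/h of Na2SO4 reaches P, so P = 143.84/0.142 = 1013 lb/h and vapour = 227.04 lb/h.
The evaporator receives (1−α)·1240 of feed at 0.772 water and removes 0.447 of that water:
0.447×0.772×(1−α)×1240 = 227.04
(1−α) = 227.04/427.9 = 0.5306;  α = 0.4694.

0.469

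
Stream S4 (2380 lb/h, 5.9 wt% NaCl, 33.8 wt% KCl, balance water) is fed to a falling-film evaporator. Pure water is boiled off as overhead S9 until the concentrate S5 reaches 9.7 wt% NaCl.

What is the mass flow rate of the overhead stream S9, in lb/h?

932.4 lb/h

NaCl is conserved: 2380×0.059 = 140.42 lb/h all reports to the concentrate.
Concentrate = 140.42/(target fraction) = 1447.6 lb/h.
Overhead = 2380 − 1447.6 = 932.37 lb/h.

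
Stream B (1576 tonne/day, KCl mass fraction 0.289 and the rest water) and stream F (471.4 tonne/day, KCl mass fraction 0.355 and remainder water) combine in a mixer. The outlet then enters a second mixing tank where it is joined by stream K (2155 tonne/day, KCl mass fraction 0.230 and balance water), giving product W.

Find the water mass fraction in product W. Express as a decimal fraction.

Overall, product flow = 4202.4 tonne/day.
water in = 1576×0.711 + 471.4×0.645 + 2155×0.770 = 3083.9 tonne/day.
water fraction in W = 0.734.

0.734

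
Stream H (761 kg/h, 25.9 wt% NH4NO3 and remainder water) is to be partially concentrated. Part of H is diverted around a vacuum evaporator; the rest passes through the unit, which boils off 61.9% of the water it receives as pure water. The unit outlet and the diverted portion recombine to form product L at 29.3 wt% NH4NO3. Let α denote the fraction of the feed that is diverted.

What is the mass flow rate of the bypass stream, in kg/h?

All 761×0.259 = 197.1 kg/h of NH4NO3 reaches L, so L = 197.1/0.293 = 672.69 kg/h and vapour = 88.307 kg/h.
The evaporator receives (1−α)·761 of feed at 0.741 water and removes 0.619 of that water:
0.619×0.741×(1−α)×761 = 88.307
(1−α) = 88.307/349.05 = 0.2530;  α = 0.7470.
Bypass flow = 0.7470×761 = 568.48 kg/h.

568.5 kg/h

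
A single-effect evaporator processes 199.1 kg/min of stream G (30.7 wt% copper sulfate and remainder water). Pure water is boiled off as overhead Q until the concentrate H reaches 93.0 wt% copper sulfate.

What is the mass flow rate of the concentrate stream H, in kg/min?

copper sulfate is conserved: 199.1×0.307 = 61.124 kg/min all reports to the concentrate.
Concentrate = 61.124/(target fraction) = 65.724 kg/min.

65.72 kg/min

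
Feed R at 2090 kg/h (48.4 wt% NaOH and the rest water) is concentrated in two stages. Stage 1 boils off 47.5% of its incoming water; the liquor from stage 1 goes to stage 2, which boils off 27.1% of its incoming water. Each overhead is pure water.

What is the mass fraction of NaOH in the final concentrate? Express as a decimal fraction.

0.710

water in feed = 2090×0.516 = 1078.4 kg/h.
After stage 1: water left = (1−0.475)×1078.4 = 566.18; stream total = 1577.7 kg/h.
After stage 2: water left = (1−0.271)×566.18 = 412.75; final concentrate = 1424.3 kg/h.
NaOH fraction = 1011.6/1424.3 = 0.710.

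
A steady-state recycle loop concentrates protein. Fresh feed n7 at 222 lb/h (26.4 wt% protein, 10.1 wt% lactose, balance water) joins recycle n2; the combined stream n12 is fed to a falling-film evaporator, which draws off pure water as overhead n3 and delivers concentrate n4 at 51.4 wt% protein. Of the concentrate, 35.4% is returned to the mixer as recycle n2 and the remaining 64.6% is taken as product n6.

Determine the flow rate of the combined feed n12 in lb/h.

Overall protein balance (none leaves overhead): protein in fresh feed = protein in product, i.e. 222×0.264 = (1−0.354)·n4·0.514.
n4 = 58.608/(0.514×0.646) = 176.51 lb/h.
Recycle n2 = 0.354×176.51 = 62.483 lb/h.
Combined feed n12 = 222 + 62.483 = 284.48 lb/h.

284.5 lb/h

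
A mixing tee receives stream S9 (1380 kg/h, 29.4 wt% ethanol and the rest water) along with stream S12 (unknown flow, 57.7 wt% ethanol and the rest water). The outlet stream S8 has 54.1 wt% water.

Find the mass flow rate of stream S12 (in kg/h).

1930 kg/h

Let S12 be the unknown flow. Total out = 1380 + S12.
water balance: 974.28 + 0.423·S12 = 0.541·(1380 + S12)
(0.423 − 0.541)·S12 = 0.541×1380 − 974.28 = -227.7
S12 = -227.7 / -0.118 = 1929.7 kg/h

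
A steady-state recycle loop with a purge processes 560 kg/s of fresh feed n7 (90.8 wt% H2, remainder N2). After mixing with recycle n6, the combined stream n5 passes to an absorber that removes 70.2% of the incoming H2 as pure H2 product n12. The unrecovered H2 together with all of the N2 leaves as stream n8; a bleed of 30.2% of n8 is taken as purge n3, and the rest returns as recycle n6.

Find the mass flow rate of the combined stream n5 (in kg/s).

812.6 kg/s

N2 enters only via n7 and leaves only via the purge: 560×0.092 = 0.302×(N2 in n8), and the absorber passes all N2, so N2 in n5 = N2 in n8 = 170.6 kg/s.
H2 in n5: m_A = 560×0.908 + (1−0.302)·(1−0.702)·m_A, so m_A = 508.48/0.7920 = 642.02 kg/s.
n5 = 642.02 + 170.6 = 812.62 kg/s.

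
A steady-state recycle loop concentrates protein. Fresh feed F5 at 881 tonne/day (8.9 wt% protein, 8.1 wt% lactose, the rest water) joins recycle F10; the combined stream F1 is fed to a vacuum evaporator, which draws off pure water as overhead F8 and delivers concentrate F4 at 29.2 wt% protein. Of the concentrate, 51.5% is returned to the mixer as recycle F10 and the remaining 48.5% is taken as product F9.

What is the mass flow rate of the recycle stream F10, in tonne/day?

285.1 tonne/day

Overall protein balance (none leaves overhead): protein in fresh feed = protein in product, i.e. 881×0.089 = (1−0.515)·F4·0.292.
F4 = 78.409/(0.292×0.485) = 553.66 tonne/day.
Recycle F10 = 0.515×553.66 = 285.13 tonne/day.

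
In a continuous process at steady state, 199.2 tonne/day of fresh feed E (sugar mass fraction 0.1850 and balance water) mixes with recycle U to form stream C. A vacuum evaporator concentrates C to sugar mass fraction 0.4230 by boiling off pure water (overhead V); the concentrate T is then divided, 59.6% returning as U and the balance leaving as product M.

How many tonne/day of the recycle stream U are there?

128.5 tonne/day

Overall sugar balance (none leaves overhead): sugar in fresh feed = sugar in product, i.e. 199.2×0.185 = (1−0.596)·T·0.423.
T = 36.852/(0.423×0.404) = 215.64 tonne/day.
Recycle U = 0.596×215.64 = 128.52 tonne/day.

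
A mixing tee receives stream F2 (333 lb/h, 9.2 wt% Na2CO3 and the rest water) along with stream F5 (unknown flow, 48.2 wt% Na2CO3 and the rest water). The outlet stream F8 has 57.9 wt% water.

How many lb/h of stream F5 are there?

1796 lb/h

Let F5 be the unknown flow. Total out = 333 + F5.
water balance: 302.36 + 0.518·F5 = 0.579·(333 + F5)
(0.518 − 0.579)·F5 = 0.579×333 − 302.36 = -109.56
F5 = -109.56 / -0.061 = 1796 lb/h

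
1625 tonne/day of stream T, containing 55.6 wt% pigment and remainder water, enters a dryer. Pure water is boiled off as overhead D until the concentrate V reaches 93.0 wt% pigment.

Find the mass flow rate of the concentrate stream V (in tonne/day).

971.5 tonne/day

pigment is conserved: 1625×0.556 = 903.5 tonne/day all reports to the concentrate.
Concentrate = 903.5/(target fraction) = 971.51 tonne/day.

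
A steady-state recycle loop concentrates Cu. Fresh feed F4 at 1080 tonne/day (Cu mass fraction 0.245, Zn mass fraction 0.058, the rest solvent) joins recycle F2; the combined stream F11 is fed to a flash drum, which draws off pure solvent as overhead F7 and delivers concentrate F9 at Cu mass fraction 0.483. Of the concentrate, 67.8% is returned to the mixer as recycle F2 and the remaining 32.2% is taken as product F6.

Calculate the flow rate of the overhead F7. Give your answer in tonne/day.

532.2 tonne/day

Overall Cu balance (none leaves overhead): Cu in fresh feed = Cu in product, i.e. 1080×0.245 = (1−0.678)·F9·0.483.
F9 = 264.6/(0.483×0.322) = 1701.3 tonne/day.
Recycle F2 = 0.678×1701.3 = 1153.5 tonne/day.
Combined feed F11 = 1080 + 1153.5 = 2233.5 tonne/day.
Overhead F7 = F11 − F9 = 2233.5 − 1701.3 = 532.17 tonne/day.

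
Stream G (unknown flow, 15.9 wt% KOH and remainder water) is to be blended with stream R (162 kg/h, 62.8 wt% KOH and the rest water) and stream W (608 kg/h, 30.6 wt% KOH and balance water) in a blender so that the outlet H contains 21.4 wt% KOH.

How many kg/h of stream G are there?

Let G be the unknown flow. Total out = 770 + G.
KOH balance: 287.78 + 0.159·G = 0.214·(770 + G)
(0.159 − 0.214)·G = 0.214×770 − 287.78 = -123
G = -123 / -0.055 = 2236.4 kg/h

2236 kg/h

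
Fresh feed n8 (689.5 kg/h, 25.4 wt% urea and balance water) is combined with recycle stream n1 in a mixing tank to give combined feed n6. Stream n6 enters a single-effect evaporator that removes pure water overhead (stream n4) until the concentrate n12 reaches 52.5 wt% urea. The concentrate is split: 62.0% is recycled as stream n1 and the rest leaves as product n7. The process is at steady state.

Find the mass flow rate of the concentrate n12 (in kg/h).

877.9 kg/h

Overall urea balance (none leaves overhead): urea in fresh feed = urea in product, i.e. 689.5×0.254 = (1−0.620)·n12·0.525.
n12 = 175.13/(0.525×0.380) = 877.86 kg/h.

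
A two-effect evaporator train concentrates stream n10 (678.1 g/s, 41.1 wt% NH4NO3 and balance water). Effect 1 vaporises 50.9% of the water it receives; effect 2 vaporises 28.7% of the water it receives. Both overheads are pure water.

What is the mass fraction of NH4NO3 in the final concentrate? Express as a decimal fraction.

0.666

water in feed = 678.1×0.589 = 399.4 g/s.
After stage 1: water left = (1−0.509)×399.4 = 196.11; stream total = 474.8 g/s.
After stage 2: water left = (1−0.287)×196.11 = 139.82; final concentrate = 418.52 g/s.
NH4NO3 fraction = 278.7/418.52 = 0.666.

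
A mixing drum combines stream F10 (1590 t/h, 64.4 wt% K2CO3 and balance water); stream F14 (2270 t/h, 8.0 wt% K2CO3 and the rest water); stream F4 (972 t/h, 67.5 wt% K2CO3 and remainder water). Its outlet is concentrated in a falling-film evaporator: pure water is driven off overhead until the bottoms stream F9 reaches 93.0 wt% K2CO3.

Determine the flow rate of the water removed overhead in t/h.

K2CO3 entering = 1590×0.644 + 2270×0.080 + 972×0.675 = 1861.7 t/h.
All K2CO3 reports to F9, so F9 = 1861.7/0.930 = 2001.8 t/h.
Total feed = 4832 t/h; overhead = 4832 − 2001.8 = 2830.2 t/h.

2830 t/h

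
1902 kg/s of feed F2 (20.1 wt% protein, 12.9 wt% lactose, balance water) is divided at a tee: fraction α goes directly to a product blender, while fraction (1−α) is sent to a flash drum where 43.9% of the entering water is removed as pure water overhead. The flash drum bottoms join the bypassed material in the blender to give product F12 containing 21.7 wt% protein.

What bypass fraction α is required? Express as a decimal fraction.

All 1902×0.201 = 382.3 kg/s of protein reaches F12, so F12 = 382.3/0.217 = 1761.8 kg/s and vapour = 140.24 kg/s.
The evaporator receives (1−α)·1902 of feed at 0.670 water and removes 0.439 of that water:
0.439×0.670×(1−α)×1902 = 140.24
(1−α) = 140.24/559.44 = 0.2507;  α = 0.7493.

0.749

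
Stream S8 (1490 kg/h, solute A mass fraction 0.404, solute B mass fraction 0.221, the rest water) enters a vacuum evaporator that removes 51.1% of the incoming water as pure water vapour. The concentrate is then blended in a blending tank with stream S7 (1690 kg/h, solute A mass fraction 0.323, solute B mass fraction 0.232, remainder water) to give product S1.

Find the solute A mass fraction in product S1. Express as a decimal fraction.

Vapour removed = 0.511×0.375×1490 = 285.52 kg/h; concentrate = 1204.5 kg/h.
solute A reaching the mixer = 601.96 (from concentrate) + 1690×0.323 = 1147.8 kg/h.
Product flow = 1204.5 + 1690 = 2894.5 kg/h; solute A fraction = 0.397.

0.397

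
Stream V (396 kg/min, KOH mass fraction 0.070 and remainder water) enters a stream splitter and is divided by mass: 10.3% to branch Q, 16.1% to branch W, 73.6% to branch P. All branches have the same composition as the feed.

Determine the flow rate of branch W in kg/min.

Branch W flow = 0.161×396 = 63.756 kg/min.

63.76 kg/min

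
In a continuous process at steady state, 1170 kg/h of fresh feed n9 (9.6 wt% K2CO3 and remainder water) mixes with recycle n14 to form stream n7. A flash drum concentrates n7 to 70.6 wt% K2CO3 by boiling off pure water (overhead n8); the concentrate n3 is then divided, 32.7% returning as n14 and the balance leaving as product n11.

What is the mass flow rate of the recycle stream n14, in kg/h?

77.3 kg/h

Overall K2CO3 balance (none leaves overhead): K2CO3 in fresh feed = K2CO3 in product, i.e. 1170×0.096 = (1−0.327)·n3·0.706.
n3 = 112.32/(0.706×0.673) = 236.39 kg/h.
Recycle n14 = 0.327×236.39 = 77.301 kg/h.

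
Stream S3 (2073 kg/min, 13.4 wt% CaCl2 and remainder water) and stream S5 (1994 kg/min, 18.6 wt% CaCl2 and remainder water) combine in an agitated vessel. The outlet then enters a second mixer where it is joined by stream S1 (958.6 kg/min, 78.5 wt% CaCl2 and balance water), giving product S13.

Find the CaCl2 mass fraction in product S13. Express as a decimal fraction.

0.279

Overall, product flow = 5025.6 kg/min.
CaCl2 in = 2073×0.134 + 1994×0.186 + 958.6×0.785 = 1401.2 kg/min.
CaCl2 fraction in S13 = 0.279.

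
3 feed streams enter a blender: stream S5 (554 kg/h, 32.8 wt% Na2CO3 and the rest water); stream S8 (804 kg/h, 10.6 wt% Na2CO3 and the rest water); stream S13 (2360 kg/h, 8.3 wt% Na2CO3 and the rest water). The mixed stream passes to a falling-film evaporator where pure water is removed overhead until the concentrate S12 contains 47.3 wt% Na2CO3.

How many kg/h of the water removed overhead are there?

Na2CO3 entering = 554×0.328 + 804×0.106 + 2360×0.083 = 462.82 kg/h.
All Na2CO3 reports to S12, so S12 = 462.82/0.473 = 978.47 kg/h.
Total feed = 3718 kg/h; overhead = 3718 − 978.47 = 2739.5 kg/h.

2740 kg/h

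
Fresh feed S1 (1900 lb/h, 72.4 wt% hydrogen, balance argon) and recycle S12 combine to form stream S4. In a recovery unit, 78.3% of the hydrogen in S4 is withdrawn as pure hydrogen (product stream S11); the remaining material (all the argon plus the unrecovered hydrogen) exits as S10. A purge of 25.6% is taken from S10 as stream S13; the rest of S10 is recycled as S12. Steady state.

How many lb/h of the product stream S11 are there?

1284 lb/h

hydrogen in S4: m_A = 1900×0.724 + (1−0.256)·(1−0.783)·m_A, so m_A = 1375.6/0.8386 = 1640.4 lb/h.
Product S11 = 0.783×1640.4 = 1284.5 lb/h.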